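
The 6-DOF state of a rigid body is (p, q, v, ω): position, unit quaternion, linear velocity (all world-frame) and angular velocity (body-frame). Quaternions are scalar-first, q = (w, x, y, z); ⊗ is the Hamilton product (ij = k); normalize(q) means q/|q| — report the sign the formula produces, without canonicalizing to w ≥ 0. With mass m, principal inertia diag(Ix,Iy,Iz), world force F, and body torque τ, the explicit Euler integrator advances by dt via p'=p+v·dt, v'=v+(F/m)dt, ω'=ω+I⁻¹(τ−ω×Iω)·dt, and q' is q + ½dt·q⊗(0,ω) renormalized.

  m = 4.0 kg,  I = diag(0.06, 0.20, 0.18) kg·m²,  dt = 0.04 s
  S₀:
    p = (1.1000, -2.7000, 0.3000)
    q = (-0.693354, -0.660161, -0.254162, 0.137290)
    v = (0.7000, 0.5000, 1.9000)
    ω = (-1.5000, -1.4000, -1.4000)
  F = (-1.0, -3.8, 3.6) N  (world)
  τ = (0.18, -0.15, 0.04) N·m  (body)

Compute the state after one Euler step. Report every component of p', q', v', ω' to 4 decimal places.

p' = (1.1280, -2.6800, 0.3760)
q' = (-0.7155, -0.6276, -0.2570, 0.1674)
v' = (0.6900, 0.4620, 1.9360)
ω' = (-1.3539, -1.3796, -1.4564)

gyro term ω×Iω = (-0.0392, -0.2520, 0.2940)
(τ − ω×Iω)/I = (3.6533, 0.5100, -1.4111)
new body rate ω' = (-1.3539, -1.3796, -1.4564)
Hamilton product q⊗(0,ω) = (-1.1538623, 1.5880638, -0.1594648, 1.5136780)
updated quaternion q' = (-0.7155, -0.6276, -0.2570, 0.1674)
a = (-0.2500, -0.9500, 0.9000)
p + v·dt = (1.1280, -2.6800, 0.3760)
v' = v + a·dt = (0.6900, 0.4620, 1.9360)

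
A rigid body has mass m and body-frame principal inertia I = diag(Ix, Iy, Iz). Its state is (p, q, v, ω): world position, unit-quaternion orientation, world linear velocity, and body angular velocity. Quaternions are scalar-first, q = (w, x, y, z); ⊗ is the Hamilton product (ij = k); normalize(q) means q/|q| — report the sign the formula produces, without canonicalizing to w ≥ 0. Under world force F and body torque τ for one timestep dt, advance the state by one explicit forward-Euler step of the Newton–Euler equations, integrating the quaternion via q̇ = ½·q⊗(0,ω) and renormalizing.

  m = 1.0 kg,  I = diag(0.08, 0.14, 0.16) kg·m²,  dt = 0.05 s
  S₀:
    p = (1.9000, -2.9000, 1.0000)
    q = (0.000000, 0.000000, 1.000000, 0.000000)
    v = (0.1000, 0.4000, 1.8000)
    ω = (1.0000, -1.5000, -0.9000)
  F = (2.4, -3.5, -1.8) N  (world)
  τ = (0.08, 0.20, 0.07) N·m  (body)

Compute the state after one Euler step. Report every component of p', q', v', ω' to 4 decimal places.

p' = (1.9050, -2.8800, 1.0900)
q' = (0.0375, -0.0225, 0.9987, -0.0250)
v' = (0.2200, 0.2250, 1.7100)
ω' = (1.0331, -1.4543, -0.8500)

new position p' = (1.9050, -2.8800, 1.0900)
v + (F/m)dt = (0.2200, 0.2250, 1.7100)
α = I⁻¹(τ − ω×Iω) = (0.6625, 0.9143, 1.0000)
ω + α·dt = (1.0331, -1.4543, -0.8500)
2q̇ = q⊗(0,ω) = (1.5000000, -0.9000000, 0.0000000, -1.0000000)
q' = normalize(q + ½dt·q⊗(0,ω)) = (0.0375, -0.0225, 0.9987, -0.0250)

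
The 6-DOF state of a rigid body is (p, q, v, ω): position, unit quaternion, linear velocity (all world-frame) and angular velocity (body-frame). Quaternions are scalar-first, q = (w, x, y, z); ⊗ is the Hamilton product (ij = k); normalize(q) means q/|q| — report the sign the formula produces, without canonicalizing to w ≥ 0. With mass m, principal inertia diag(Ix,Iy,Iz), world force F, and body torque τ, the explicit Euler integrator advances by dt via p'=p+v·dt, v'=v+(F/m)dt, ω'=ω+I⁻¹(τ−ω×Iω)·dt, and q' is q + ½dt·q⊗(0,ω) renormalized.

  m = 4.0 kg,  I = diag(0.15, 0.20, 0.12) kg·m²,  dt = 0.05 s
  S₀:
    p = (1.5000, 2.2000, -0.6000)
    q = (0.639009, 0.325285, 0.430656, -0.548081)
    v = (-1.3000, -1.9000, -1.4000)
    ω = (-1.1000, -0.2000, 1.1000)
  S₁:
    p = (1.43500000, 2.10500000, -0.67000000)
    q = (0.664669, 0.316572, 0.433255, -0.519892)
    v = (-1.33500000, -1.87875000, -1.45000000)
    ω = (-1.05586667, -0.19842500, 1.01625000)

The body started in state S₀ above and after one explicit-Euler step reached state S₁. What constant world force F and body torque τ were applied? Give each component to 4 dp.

velocity change Δv = (-0.03500000, 0.02125000, -0.05000000)
F = m·Δv/dt = (-2.8000, 1.7000, -4.0000)
rate change Δω = (0.04413333, 0.00157500, -0.08375000)
gyro term ω₀×Iω₀ = (0.0176, -0.0363, 0.0110)
applied torque τ = (0.1500, -0.0300, -0.1900)

F = (-2.8000, 1.7000, -4.0000)
τ = (0.1500, -0.0300, -0.1900)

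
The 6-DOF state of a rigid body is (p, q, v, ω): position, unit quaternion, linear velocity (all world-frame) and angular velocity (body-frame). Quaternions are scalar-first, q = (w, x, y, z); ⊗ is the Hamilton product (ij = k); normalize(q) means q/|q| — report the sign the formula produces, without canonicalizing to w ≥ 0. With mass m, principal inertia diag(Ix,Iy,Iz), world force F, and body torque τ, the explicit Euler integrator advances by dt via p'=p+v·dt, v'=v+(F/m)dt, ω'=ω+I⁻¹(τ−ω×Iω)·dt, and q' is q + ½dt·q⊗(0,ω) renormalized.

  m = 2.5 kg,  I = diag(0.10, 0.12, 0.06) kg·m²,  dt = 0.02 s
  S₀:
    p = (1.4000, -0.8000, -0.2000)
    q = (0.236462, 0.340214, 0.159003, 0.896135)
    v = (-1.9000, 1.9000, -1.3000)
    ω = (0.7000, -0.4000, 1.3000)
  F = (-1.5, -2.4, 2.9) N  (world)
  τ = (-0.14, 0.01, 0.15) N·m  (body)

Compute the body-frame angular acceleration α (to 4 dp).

α = (-1.7120, -0.2200, 2.5933)

gyro term ω×Iω = (0.0312, 0.0364, -0.0056)
(τ − ω×Iω)/I = (-1.7120, -0.2200, 2.5933)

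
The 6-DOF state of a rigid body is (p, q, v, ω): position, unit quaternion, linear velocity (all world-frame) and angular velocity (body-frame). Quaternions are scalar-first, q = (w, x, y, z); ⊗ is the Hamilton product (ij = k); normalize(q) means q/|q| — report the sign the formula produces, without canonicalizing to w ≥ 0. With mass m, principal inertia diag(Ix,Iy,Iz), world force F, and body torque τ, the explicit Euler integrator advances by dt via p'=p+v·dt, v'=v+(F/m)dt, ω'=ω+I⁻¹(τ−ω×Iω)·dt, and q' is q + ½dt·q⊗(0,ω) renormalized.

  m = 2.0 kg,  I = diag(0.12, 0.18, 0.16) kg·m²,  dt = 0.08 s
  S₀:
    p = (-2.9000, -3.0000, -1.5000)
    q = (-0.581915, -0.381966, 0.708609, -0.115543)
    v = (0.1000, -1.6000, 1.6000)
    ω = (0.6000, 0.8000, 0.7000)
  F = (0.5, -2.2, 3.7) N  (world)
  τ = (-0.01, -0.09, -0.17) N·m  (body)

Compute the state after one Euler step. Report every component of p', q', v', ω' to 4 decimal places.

a = F/m = (0.2500, -1.1000, 1.8500)
p + v·dt = (-2.8920, -3.1280, -1.3720)
v + (F/m)dt = (0.1200, -1.6880, 1.7480)
(τ − ω×Iω)/I = (0.0100, -0.4067, -1.2425)
ω' = ω + α·dt = (0.6008, 0.7675, 0.6006)
Hamilton product q⊗(0,ω) = (-0.2568275, 0.2393117, -0.2674816, -1.1380787)
updated quaternion q' = (-0.5915, -0.3720, 0.6971, -0.1609)

p' = (-2.8920, -3.1280, -1.3720)
q' = (-0.5915, -0.3720, 0.6971, -0.1609)
v' = (0.1200, -1.6880, 1.7480)
ω' = (0.6008, 0.7675, 0.6006)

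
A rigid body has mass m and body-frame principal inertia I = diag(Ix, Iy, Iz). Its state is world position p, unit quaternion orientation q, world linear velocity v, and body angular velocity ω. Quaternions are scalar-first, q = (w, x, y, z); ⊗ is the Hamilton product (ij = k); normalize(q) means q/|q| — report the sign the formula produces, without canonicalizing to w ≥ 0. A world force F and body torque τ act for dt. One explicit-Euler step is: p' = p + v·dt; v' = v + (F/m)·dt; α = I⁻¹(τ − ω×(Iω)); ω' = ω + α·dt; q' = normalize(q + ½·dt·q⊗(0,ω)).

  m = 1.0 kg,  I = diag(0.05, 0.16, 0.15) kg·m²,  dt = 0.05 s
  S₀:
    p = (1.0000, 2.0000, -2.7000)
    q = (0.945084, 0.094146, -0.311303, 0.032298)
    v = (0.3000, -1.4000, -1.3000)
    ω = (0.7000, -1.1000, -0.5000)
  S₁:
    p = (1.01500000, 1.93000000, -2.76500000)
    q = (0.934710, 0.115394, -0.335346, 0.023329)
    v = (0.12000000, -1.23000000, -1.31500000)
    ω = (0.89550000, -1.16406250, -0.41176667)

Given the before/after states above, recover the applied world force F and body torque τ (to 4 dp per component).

v₁ − v₀ = (-0.18000000, 0.17000000, -0.01500000)
applied force F = (-3.6000, 3.4000, -0.3000)
Δω = ω₁−ω₀ = (0.19550000, -0.06406250, 0.08823333)
precession coupling = (-0.0055, 0.0350, -0.0847)
τ = I·(Δω/dt) + ω₀×(Iω₀) = (0.1900, -0.1700, 0.1800)

F = (-3.6000, 3.4000, -0.3000)
τ = (0.1900, -0.1700, 0.1800)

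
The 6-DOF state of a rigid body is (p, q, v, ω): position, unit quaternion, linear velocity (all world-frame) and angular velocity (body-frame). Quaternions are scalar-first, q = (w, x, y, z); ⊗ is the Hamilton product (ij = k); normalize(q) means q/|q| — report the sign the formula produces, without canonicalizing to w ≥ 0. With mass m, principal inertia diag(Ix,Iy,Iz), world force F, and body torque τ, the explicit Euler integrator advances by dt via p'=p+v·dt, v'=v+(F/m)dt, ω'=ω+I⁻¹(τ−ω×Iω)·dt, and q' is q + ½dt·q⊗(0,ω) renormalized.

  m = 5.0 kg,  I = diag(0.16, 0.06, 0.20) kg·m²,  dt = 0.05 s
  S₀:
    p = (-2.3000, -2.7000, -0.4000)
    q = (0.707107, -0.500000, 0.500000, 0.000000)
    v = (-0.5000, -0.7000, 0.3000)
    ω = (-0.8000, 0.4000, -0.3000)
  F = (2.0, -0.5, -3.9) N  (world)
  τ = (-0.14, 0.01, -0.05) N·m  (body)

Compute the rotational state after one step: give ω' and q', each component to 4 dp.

ω' = (-0.8385, 0.4163, -0.3205)
q' = (0.6919, -0.5177, 0.5032, -0.0003)

gyro term ω×Iω = (-0.0168, -0.0096, 0.0320)
α = I⁻¹(τ − ω×Iω) = (-0.7700, 0.3267, -0.4100)
new body rate ω' = (-0.8385, 0.4163, -0.3205)
2q̇ = q⊗(0,ω) = (-0.6000000, -0.7156856, 0.1328428, -0.0121321)
updated quaternion q' = (0.6919, -0.5177, 0.5032, -0.0003)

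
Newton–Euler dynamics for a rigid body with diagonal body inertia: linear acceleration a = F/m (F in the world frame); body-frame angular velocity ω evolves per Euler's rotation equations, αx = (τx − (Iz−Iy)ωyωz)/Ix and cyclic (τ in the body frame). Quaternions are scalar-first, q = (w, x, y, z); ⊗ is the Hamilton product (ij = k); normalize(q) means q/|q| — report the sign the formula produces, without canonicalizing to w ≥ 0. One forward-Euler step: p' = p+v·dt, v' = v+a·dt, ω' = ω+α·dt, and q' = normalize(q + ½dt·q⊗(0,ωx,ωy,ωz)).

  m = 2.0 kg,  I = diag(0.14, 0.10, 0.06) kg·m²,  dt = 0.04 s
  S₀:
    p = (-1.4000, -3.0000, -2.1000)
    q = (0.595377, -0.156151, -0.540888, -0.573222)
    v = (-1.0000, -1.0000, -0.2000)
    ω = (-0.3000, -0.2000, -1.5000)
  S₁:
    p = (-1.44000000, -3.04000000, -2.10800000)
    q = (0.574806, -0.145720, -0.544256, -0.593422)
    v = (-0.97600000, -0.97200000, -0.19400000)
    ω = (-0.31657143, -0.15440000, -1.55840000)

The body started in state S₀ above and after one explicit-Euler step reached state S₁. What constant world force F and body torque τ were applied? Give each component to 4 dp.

Δv = v₁−v₀ = (0.02400000, 0.02800000, 0.00600000)
m·(v₁−v₀)/dt = (1.2000, 1.4000, 0.3000)
rate change Δω = (-0.01657143, 0.04560000, -0.05840000)
applied torque τ = (-0.0700, 0.1500, -0.0900)

F = (1.2000, 1.4000, 0.3000)
τ = (-0.0700, 0.1500, -0.0900)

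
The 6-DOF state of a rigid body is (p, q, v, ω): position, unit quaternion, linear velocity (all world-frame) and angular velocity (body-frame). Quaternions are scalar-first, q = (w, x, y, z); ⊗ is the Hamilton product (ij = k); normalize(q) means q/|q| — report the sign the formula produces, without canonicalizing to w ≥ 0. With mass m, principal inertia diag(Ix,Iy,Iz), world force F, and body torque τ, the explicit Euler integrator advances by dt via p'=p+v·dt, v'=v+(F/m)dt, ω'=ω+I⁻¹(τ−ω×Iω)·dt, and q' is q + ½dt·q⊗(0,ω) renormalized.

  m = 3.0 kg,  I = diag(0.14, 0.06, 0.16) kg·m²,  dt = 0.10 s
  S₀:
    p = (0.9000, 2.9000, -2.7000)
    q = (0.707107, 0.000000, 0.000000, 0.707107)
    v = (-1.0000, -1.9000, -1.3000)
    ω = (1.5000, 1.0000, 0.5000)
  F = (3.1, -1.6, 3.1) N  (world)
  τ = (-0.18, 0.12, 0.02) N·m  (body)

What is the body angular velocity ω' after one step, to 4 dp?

(τ − ω×Iω)/I = (-1.6429, 2.2500, 0.8750)
new body rate ω' = (1.3357, 1.2250, 0.5875)

ω' = (1.3357, 1.2250, 0.5875)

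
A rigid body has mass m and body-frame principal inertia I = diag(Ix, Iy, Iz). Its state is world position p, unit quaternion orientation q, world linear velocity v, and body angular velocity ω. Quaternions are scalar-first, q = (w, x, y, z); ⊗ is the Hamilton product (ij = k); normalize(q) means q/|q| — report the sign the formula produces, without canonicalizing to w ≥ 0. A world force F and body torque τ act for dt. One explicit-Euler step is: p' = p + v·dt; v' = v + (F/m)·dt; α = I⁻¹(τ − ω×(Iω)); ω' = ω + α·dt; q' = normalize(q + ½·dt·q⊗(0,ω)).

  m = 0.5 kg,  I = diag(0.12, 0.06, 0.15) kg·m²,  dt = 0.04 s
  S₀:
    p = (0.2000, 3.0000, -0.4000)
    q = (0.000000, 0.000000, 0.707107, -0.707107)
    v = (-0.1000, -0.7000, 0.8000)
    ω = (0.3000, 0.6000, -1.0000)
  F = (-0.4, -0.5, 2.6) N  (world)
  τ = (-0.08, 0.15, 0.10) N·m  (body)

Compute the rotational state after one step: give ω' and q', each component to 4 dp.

ω' = (0.2913, 0.6940, -0.9705)
q' = (-0.0226, -0.0057, 0.7027, -0.7111)

precession coupling ω×(Iω) = (-0.0540, 0.0090, -0.0108)
(τ − ω×Iω)/I = (-0.2167, 2.3500, 0.7387)
ω + α·dt = (0.2913, 0.6940, -0.9705)
q⊗(0,ω) = (-1.1313712, -0.2828428, -0.2121321, -0.2121321)
q' = normalize(q + ½dt·q⊗(0,ω)) = (-0.0226, -0.0057, 0.7027, -0.7111)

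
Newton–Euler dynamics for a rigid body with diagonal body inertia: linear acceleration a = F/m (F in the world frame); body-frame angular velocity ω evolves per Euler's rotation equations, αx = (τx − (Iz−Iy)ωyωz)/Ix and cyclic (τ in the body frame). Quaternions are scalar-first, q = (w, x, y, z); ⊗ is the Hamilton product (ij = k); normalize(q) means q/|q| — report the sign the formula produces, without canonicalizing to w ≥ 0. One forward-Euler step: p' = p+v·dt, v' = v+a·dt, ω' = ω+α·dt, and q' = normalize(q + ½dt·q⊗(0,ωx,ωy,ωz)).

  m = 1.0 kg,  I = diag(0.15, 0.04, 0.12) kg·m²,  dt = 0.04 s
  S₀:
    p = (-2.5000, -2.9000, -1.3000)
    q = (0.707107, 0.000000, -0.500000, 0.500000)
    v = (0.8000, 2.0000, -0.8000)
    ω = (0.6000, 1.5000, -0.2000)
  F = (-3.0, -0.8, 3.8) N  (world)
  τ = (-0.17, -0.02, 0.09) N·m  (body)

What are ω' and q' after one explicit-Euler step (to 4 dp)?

ω' = (0.5611, 1.4836, -0.1370)
q' = (0.7237, -0.0045, -0.4725, 0.5029)

α = I⁻¹(τ − ω×Iω) = (-0.9733, -0.4100, 1.5750)
ω + α·dt = (0.5611, 1.4836, -0.1370)
2q̇ = q⊗(0,ω) = (0.8500000, -0.2257358, 1.3606605, 0.1585786)
q' = normalize(q + ½dt·q⊗(0,ω)) = (0.7237, -0.0045, -0.4725, 0.5029)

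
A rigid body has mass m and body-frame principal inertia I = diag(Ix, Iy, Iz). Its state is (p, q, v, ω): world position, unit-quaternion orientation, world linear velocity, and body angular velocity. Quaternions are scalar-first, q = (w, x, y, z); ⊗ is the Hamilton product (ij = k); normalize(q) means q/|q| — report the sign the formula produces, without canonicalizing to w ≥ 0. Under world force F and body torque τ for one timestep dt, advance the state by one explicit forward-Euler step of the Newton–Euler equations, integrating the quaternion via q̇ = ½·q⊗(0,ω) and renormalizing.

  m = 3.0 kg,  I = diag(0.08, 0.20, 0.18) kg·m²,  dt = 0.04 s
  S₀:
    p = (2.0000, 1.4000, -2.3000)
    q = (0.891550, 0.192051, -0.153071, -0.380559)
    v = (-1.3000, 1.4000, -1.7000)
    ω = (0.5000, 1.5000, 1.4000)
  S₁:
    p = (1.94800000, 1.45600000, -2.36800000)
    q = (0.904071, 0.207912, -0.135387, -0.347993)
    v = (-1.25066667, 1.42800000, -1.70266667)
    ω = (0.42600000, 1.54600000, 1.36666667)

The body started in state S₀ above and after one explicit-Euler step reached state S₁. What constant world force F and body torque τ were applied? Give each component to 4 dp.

F = (3.7000, 2.1000, -0.2000)
τ = (-0.1900, 0.1600, -0.0600)

v₁ − v₀ = (0.04933333, 0.02800000, -0.00266667)
applied force F = (3.7000, 2.1000, -0.2000)
Δω = ω₁−ω₀ = (-0.07400000, 0.04600000, -0.03333333)
τ = I·(Δω/dt) + ω₀×(Iω₀) = (-0.1900, 0.1600, -0.0600)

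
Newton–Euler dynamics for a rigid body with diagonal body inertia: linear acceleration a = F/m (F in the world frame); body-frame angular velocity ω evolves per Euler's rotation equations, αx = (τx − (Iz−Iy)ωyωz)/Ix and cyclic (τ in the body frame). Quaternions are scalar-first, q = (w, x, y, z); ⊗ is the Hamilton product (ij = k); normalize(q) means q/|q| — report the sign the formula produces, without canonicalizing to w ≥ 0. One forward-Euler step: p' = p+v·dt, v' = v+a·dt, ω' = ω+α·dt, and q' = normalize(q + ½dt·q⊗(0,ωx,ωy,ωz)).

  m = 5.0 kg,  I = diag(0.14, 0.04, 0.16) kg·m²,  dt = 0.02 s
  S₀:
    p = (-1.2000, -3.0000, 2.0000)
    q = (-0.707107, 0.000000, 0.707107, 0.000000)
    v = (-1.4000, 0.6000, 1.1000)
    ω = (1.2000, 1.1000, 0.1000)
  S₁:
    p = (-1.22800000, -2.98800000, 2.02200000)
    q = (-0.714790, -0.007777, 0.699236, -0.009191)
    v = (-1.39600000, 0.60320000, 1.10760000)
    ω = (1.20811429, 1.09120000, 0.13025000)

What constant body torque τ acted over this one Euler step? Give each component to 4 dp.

τ = (0.0700, -0.0200, 0.1100)

rate change Δω = (0.00811429, -0.00880000, 0.03025000)
I·α + gyro = (0.0700, -0.0200, 0.1100)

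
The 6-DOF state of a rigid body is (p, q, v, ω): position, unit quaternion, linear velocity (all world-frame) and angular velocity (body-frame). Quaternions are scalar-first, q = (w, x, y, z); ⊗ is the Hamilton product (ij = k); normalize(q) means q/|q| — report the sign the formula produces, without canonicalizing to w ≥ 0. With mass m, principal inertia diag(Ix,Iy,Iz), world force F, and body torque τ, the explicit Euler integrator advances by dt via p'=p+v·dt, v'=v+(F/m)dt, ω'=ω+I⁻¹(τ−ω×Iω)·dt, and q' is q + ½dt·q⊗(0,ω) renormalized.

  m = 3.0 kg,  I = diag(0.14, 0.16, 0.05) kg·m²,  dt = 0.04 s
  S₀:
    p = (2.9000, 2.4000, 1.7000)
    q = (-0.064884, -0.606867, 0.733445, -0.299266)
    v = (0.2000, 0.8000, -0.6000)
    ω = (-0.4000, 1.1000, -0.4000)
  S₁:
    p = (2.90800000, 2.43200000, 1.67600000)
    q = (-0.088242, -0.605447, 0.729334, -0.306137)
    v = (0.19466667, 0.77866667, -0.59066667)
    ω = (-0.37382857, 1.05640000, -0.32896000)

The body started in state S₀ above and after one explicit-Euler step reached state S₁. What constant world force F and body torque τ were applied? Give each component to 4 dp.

rate change Δω = (0.02617143, -0.04360000, 0.07104000)
gyro term ω₀×Iω₀ = (0.0484, 0.0144, -0.0088)
I·α + gyro = (0.1400, -0.1600, 0.0800)
velocity change Δv = (-0.00533333, -0.02133333, 0.00933333)
applied force F = (-0.4000, -1.6000, 0.7000)

F = (-0.4000, -1.6000, 0.7000)
τ = (0.1400, -0.1600, 0.0800)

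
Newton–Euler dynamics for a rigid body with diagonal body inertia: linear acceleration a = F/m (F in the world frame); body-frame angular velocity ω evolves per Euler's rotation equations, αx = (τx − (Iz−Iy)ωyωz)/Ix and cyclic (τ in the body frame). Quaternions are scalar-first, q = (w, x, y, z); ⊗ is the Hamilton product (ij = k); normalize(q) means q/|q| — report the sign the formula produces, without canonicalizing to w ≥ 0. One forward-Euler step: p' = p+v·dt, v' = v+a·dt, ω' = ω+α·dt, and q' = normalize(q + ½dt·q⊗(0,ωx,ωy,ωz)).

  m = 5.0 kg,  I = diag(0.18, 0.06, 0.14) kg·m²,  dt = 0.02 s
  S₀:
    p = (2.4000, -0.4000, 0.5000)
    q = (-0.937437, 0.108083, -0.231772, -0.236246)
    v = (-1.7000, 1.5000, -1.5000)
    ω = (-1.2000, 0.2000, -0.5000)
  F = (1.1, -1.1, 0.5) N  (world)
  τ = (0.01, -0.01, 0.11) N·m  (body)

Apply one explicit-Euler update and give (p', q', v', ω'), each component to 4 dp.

p' = (2.3660, -0.3700, 0.4700)
q' = (-0.9368, 0.1210, -0.2303, -0.2341)
v' = (-1.6956, 1.4956, -1.4980)
ω' = (-1.1980, 0.1887, -0.4884)

angular accel α = (0.1000, -0.5667, 0.5800)
ω + α·dt = (-1.1980, 0.1887, -0.4884)
2q̇ = q⊗(0,ω) = (0.0579310, 1.2880596, 0.1500493, 0.2122087)
q + ½dt·q⊗(0,ω), renormalized = (-0.9368, 0.1210, -0.2303, -0.2341)
a = F/m = (0.2200, -0.2200, 0.1000)
new position p' = (2.3660, -0.3700, 0.4700)
v + (F/m)dt = (-1.6956, 1.4956, -1.4980)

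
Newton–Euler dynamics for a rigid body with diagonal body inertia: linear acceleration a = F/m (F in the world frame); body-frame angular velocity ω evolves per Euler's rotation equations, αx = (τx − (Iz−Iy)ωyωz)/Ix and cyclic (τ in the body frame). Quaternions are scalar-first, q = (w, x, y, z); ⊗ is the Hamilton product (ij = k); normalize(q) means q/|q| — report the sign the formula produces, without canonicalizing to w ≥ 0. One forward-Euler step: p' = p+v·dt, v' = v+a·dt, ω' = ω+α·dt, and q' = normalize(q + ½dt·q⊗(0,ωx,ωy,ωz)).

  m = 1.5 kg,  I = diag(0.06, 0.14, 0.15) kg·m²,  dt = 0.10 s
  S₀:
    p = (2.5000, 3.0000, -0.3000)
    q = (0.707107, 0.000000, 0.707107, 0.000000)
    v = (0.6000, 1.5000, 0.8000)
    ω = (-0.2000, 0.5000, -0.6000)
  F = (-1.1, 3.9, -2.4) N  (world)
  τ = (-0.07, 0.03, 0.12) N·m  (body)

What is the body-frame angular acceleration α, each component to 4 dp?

gyro term ω×Iω = (-0.0030, -0.0108, -0.0080)
α = I⁻¹(τ − ω×Iω) = (-1.1167, 0.2914, 0.8533)

α = (-1.1167, 0.2914, 0.8533)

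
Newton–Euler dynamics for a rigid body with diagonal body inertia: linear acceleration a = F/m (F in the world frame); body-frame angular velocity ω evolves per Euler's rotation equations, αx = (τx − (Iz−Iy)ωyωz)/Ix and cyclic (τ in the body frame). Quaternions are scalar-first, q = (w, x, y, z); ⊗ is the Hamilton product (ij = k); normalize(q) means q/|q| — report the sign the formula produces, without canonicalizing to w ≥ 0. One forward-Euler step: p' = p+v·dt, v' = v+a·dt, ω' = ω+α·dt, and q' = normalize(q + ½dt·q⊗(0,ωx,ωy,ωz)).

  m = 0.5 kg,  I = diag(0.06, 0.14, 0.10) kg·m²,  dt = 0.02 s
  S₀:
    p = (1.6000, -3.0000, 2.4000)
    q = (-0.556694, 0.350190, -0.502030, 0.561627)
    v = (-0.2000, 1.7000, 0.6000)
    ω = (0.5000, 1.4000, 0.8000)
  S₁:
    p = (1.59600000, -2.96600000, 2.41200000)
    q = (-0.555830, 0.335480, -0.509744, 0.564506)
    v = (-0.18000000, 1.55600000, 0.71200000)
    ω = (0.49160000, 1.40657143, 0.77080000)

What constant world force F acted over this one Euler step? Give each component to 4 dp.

F = (0.5000, -3.6000, 2.8000)

v₁ − v₀ = (0.02000000, -0.14400000, 0.11200000)
F = m·Δv/dt = (0.5000, -3.6000, 2.8000)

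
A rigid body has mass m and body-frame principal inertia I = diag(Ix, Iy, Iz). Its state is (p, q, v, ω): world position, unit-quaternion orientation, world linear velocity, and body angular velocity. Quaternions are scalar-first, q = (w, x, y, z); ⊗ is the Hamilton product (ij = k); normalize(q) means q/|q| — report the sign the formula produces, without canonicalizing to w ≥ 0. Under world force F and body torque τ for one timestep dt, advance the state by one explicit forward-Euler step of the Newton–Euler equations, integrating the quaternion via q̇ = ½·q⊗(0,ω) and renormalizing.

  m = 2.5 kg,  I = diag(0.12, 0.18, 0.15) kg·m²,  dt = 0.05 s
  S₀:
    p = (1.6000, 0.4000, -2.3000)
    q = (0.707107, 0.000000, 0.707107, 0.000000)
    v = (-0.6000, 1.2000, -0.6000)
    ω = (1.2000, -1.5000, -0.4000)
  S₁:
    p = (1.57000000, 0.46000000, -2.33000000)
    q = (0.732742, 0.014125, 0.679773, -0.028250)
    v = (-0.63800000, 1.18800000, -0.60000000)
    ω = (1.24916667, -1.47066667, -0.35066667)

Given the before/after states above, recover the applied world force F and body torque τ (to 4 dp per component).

Δv = v₁−v₀ = (-0.03800000, -0.01200000, 0.00000000)
F = m·Δv/dt = (-1.9000, -0.6000, 0.0000)
rate change Δω = (0.04916667, 0.02933333, 0.04933333)
I·α + gyro = (0.1000, 0.1200, 0.0400)

F = (-1.9000, -0.6000, 0.0000)
τ = (0.1000, 0.1200, 0.0400)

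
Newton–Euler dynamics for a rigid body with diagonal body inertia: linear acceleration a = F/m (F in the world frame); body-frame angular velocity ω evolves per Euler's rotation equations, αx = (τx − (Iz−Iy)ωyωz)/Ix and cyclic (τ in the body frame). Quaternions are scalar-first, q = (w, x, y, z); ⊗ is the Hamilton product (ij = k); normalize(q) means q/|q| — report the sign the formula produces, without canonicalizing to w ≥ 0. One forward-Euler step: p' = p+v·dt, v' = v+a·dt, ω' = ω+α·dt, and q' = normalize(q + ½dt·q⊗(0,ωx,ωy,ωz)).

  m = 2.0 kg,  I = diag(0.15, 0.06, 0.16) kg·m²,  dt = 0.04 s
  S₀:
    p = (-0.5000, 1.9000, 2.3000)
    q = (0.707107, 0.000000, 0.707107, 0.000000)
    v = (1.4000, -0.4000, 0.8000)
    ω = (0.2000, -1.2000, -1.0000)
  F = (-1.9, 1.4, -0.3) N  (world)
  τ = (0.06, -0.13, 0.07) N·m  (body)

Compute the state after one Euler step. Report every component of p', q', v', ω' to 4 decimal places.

p' = (-0.4440, 1.8840, 2.3320)
q' = (0.7237, -0.0113, 0.6898, -0.0170)
v' = (1.3620, -0.3720, 0.7940)
ω' = (0.1840, -1.2880, -0.9879)

a = F/m = (-0.9500, 0.7000, -0.1500)
p' = p + v·dt = (-0.4440, 1.8840, 2.3320)
new velocity v' = (1.3620, -0.3720, 0.7940)
angular accel α = (-0.4000, -2.2000, 0.3025)
new body rate ω' = (0.1840, -1.2880, -0.9879)
Hamilton product q⊗(0,ω) = (0.8485284, -0.5656856, -0.8485284, -0.8485284)
q' = normalize(q + ½dt·q⊗(0,ω)) = (0.7237, -0.0113, 0.6898, -0.0170)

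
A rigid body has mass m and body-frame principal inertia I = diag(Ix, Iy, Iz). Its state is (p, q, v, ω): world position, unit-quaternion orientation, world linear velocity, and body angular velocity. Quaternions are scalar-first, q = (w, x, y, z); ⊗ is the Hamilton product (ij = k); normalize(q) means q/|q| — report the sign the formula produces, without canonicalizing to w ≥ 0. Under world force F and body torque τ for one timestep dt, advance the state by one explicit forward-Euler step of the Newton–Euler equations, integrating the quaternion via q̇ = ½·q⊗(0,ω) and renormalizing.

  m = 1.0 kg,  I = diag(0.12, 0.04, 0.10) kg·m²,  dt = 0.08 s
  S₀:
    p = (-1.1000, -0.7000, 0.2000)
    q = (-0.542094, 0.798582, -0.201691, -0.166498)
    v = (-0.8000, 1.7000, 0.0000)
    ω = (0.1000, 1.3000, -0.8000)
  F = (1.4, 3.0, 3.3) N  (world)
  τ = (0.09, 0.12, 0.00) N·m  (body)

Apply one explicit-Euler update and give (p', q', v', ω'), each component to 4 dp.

p' = (-1.1640, -0.5640, 0.2000)
q' = (-0.5391, 0.8100, -0.2046, -0.1066)
v' = (-0.6880, 1.9400, 0.2640)
ω' = (0.2016, 1.5432, -0.7917)

α = I⁻¹(τ − ω×Iω) = (1.2700, 3.0400, 0.1040)
ω' = ω + α·dt = (0.2016, 1.5432, -0.7917)
q⊗(0,ω) = (0.0491417, 0.3235908, -0.0825064, 1.4920009)
q' = normalize(q + ½dt·q⊗(0,ω)) = (-0.5391, 0.8100, -0.2046, -0.1066)
p + v·dt = (-1.1640, -0.5640, 0.2000)
v' = v + a·dt = (-0.6880, 1.9400, 0.2640)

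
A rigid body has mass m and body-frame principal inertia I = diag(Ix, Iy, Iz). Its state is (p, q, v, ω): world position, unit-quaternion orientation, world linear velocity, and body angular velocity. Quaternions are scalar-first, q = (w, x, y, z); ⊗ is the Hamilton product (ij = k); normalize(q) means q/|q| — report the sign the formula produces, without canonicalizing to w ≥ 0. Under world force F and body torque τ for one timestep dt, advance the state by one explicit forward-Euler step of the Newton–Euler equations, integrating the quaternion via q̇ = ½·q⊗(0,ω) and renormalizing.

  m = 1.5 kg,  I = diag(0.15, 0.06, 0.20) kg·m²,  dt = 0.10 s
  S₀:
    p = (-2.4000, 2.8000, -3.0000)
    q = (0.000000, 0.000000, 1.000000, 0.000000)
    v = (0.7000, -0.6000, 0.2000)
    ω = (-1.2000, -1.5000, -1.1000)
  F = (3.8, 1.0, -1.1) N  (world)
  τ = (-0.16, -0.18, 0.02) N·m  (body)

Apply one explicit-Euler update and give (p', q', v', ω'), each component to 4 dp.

angular accel α = (-2.6067, -1.9000, 0.9100)
ω + α·dt = (-1.4607, -1.6900, -1.0090)
2q̇ = q⊗(0,ω) = (1.5000000, -1.1000000, 0.0000000, 1.2000000)
updated quaternion q' = (0.0745, -0.0547, 0.9939, 0.0596)
p' = p + v·dt = (-2.3300, 2.7400, -2.9800)
v + (F/m)dt = (0.9533, -0.5333, 0.1267)

p' = (-2.3300, 2.7400, -2.9800)
q' = (0.0745, -0.0547, 0.9939, 0.0596)
v' = (0.9533, -0.5333, 0.1267)
ω' = (-1.4607, -1.6900, -1.0090)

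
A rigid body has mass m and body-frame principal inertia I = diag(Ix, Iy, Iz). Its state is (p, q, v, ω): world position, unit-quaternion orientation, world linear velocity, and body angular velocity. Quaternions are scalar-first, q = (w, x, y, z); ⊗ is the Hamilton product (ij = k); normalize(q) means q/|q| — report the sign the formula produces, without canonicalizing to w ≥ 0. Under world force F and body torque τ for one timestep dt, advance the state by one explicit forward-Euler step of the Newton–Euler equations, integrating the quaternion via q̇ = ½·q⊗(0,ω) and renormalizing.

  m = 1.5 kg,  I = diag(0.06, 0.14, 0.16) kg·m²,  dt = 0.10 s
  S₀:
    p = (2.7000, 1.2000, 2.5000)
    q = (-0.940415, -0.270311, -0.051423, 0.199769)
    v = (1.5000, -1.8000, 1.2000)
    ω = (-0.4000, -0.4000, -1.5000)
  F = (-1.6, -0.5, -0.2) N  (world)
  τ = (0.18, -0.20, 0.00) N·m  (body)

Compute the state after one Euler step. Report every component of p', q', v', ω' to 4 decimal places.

p' = (2.8500, 1.0200, 2.6200)
q' = (-0.9289, -0.2429, -0.0567, 0.2738)
v' = (1.3933, -1.8333, 1.1867)
ω' = (-0.1200, -0.5000, -1.5080)

linear accel F/m = (-1.0667, -0.3333, -0.1333)
p' = p + v·dt = (2.8500, 1.0200, 2.6200)
new velocity v' = (1.3933, -1.8333, 1.1867)
α = I⁻¹(τ − ω×Iω) = (2.8000, -1.0000, -0.0800)
ω + α·dt = (-0.1200, -0.5000, -1.5080)
Hamilton product q⊗(0,ω) = (0.1709599, 0.5332081, -0.1092081, 1.4981777)
q' = normalize(q + ½dt·q⊗(0,ω)) = (-0.9289, -0.2429, -0.0567, 0.2738)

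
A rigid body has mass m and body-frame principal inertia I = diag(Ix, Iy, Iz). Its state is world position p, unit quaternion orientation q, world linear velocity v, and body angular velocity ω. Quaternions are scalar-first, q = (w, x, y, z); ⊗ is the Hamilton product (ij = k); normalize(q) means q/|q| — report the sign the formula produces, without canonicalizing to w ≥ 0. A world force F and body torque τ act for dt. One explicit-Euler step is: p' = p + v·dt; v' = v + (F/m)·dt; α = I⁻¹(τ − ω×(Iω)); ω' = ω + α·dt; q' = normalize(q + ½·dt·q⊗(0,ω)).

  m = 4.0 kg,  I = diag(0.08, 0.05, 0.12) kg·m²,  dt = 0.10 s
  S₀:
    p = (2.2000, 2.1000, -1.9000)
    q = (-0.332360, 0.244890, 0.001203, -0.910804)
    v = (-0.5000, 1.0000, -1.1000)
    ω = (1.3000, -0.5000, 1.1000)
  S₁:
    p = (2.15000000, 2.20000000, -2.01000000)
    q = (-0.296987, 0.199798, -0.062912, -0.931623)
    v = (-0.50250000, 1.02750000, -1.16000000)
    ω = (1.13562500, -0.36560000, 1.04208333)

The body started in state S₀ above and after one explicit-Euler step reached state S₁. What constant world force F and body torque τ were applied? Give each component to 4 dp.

F = (-0.1000, 1.1000, -2.4000)
τ = (-0.1700, 0.0100, -0.0500)

rate change Δω = (-0.16437500, 0.13440000, -0.05791667)
gyro term ω₀×Iω₀ = (-0.0385, -0.0572, 0.0195)
applied torque τ = (-0.1700, 0.0100, -0.0500)
Δv = v₁−v₀ = (-0.00250000, 0.02750000, -0.06000000)
F = m·Δv/dt = (-0.1000, 1.1000, -2.4000)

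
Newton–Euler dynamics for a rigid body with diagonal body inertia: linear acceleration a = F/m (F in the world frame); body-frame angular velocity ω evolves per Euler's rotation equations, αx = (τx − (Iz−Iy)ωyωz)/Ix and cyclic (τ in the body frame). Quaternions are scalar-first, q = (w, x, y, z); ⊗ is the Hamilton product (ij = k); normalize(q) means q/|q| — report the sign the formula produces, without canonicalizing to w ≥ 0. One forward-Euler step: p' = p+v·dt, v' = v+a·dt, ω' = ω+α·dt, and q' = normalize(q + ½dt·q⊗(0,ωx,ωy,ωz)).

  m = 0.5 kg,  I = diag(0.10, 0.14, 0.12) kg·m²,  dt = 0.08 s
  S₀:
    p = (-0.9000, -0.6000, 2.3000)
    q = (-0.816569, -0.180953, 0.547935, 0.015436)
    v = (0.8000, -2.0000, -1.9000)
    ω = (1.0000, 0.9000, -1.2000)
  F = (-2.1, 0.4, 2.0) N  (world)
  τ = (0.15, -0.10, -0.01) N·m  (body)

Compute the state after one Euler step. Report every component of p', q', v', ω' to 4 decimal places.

p' = (-0.8360, -0.7600, 2.1480)
q' = (-0.8262, -0.2398, 0.5091, 0.0261)
v' = (0.4640, -1.9360, -1.5800)
ω' = (1.1027, 0.8291, -1.2307)

angular accel α = (1.2840, -0.8857, -0.3833)
ω + α·dt = (1.1027, 0.8291, -1.2307)
2q̇ = q⊗(0,ω) = (-0.2936653, -1.4879834, -0.9366197, 0.2690901)
q' = normalize(q + ½dt·q⊗(0,ω)) = (-0.8262, -0.2398, 0.5091, 0.0261)
p' = p + v·dt = (-0.8360, -0.7600, 2.1480)
new velocity v' = (0.4640, -1.9360, -1.5800)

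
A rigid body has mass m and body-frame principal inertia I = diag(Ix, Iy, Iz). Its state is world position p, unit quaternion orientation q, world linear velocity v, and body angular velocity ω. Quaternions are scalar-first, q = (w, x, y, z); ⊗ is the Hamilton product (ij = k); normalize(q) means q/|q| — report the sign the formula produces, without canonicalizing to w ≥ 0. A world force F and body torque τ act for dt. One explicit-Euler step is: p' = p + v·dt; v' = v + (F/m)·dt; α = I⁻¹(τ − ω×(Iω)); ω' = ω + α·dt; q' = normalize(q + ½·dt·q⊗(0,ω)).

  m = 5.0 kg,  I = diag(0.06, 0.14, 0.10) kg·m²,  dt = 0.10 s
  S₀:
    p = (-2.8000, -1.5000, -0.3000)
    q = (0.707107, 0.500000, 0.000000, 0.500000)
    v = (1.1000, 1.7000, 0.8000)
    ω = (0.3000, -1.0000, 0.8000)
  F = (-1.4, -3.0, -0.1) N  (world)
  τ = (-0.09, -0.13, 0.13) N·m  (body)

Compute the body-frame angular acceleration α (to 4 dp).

precession coupling ω×(Iω) = (0.0320, -0.0096, -0.0240)
angular accel α = (-2.0333, -0.8600, 1.5400)

α = (-2.0333, -0.8600, 1.5400)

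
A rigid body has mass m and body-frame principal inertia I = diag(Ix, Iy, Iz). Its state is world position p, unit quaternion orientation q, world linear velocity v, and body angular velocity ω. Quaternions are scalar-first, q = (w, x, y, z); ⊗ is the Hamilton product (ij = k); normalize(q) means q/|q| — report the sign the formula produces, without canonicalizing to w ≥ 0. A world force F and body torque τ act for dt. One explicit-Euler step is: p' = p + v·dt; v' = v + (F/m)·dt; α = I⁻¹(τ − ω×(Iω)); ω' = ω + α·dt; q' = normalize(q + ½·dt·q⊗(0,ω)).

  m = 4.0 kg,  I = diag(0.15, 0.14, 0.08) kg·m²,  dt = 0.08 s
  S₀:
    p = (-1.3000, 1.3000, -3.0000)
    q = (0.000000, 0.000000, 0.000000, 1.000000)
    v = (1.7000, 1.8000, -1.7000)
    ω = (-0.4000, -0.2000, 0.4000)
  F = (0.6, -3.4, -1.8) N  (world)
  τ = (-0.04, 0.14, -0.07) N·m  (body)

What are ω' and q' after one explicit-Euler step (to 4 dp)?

ω' = (-0.4239, -0.1136, 0.3308)
q' = (-0.0160, 0.0080, -0.0160, 0.9997)

gyro term ω×Iω = (0.0048, -0.0112, -0.0008)
α = I⁻¹(τ − ω×Iω) = (-0.2987, 1.0800, -0.8650)
ω + α·dt = (-0.4239, -0.1136, 0.3308)
2q̇ = q⊗(0,ω) = (-0.4000000, 0.2000000, -0.4000000, 0.0000000)
q' = normalize(q + ½dt·q⊗(0,ω)) = (-0.0160, 0.0080, -0.0160, 0.9997)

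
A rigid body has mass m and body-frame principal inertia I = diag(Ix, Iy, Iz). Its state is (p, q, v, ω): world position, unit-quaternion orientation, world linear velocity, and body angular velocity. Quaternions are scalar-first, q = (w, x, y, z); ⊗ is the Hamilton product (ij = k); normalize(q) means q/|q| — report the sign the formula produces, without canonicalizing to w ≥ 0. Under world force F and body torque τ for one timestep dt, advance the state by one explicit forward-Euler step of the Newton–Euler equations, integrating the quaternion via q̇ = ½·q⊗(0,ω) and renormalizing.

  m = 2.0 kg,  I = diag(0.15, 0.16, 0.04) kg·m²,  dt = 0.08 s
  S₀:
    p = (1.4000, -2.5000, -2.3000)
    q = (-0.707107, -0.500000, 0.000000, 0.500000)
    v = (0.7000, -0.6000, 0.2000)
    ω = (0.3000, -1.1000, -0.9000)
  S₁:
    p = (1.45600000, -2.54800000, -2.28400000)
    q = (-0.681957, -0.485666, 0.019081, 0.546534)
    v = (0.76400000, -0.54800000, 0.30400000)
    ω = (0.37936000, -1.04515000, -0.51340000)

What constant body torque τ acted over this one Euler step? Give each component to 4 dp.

τ = (0.0300, 0.0800, 0.1900)

rate change Δω = (0.07936000, 0.05485000, 0.38660000)
τ = I·(Δω/dt) + ω₀×(Iω₀) = (0.0300, 0.0800, 0.1900)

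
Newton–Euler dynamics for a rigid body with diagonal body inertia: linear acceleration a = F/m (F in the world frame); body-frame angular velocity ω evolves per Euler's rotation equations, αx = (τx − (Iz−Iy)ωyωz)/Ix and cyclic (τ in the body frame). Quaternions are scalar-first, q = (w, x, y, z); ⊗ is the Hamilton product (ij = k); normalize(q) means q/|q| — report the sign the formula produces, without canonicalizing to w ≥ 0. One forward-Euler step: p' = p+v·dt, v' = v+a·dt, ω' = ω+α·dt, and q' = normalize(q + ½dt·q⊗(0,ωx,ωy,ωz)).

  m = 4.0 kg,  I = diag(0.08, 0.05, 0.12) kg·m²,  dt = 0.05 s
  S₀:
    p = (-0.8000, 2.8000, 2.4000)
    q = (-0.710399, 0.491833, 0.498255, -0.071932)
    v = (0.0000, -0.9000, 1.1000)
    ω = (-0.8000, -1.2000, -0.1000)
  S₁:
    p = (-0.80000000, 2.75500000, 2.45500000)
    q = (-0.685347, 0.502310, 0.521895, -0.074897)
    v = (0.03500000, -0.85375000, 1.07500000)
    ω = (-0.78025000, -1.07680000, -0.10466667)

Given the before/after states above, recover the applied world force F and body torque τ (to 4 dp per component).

F = (2.8000, 3.7000, -2.0000)
τ = (0.0400, 0.1200, -0.0400)

v₁ − v₀ = (0.03500000, 0.04625000, -0.02500000)
m·(v₁−v₀)/dt = (2.8000, 3.7000, -2.0000)
Δω = ω₁−ω₀ = (0.01975000, 0.12320000, -0.00466667)
I·α + gyro = (0.0400, 0.1200, -0.0400)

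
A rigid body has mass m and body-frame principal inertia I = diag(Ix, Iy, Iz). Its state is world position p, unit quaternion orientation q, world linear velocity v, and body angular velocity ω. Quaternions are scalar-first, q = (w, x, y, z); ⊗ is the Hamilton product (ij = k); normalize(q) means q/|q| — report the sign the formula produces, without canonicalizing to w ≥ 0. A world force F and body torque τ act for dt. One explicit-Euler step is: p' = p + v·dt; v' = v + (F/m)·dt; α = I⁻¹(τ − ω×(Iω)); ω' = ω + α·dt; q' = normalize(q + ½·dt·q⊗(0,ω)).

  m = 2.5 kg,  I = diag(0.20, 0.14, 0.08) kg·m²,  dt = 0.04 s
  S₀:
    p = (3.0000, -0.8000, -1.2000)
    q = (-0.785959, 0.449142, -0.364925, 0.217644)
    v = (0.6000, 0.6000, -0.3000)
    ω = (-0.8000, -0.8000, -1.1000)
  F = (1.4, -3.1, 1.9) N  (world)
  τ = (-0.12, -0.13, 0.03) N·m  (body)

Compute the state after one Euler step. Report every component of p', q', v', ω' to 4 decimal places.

p' = (3.0240, -0.7760, -1.2120)
q' = (-0.7794, 0.4730, -0.3458, 0.2218)
v' = (0.6224, 0.5504, -0.2696)
ω' = (-0.8134, -0.8673, -1.0658)

precession coupling ω×(Iω) = (-0.0528, 0.1056, -0.0384)
(τ − ω×Iω)/I = (-0.3360, -1.6829, 0.8550)
ω + α·dt = (-0.8134, -0.8673, -1.0658)
q⊗(0,ω) = (0.3067820, 1.2042999, 0.9487082, 0.2133013)
q + ½dt·q⊗(0,ω), renormalized = (-0.7794, 0.4730, -0.3458, 0.2218)
linear accel F/m = (0.5600, -1.2400, 0.7600)
new position p' = (3.0240, -0.7760, -1.2120)
v + (F/m)dt = (0.6224, 0.5504, -0.2696)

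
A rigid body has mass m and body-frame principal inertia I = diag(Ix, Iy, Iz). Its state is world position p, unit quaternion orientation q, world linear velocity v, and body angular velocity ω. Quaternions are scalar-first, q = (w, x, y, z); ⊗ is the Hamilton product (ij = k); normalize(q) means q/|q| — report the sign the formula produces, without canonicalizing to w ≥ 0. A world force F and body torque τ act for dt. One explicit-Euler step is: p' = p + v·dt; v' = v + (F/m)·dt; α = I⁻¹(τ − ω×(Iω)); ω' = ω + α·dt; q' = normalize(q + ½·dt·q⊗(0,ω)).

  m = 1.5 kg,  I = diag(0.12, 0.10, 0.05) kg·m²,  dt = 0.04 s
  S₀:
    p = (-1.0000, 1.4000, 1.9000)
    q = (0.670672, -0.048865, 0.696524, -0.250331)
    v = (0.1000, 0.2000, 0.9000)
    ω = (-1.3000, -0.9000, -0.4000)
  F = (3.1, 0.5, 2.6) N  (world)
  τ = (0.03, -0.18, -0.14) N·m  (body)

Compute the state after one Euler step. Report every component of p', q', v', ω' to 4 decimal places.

p' = (-0.9960, 1.4080, 1.9360)
q' = (0.6796, -0.0763, 0.6902, -0.2366)
v' = (0.1827, 0.2133, 0.9693)
ω' = (-1.2840, -0.9866, -0.4933)

p' = p + v·dt = (-0.9960, 1.4080, 1.9360)
v' = v + a·dt = (0.1827, 0.2133, 0.9693)
precession coupling ω×(Iω) = (-0.0180, 0.0364, -0.0234)
α = I⁻¹(τ − ω×Iω) = (0.4000, -2.1640, -2.3320)
new body rate ω' = (-1.2840, -0.9866, -0.4933)
q⊗(0,ω) = (0.4632147, -1.3757811, -0.2977205, 0.6811909)
updated quaternion q' = (0.6796, -0.0763, 0.6902, -0.2366)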